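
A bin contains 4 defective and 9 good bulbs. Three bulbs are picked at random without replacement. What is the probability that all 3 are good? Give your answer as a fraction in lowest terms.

42/143

P(every draw is good) = 9/13 × 8/12 × 7/11 = 504/1716 = 42/143.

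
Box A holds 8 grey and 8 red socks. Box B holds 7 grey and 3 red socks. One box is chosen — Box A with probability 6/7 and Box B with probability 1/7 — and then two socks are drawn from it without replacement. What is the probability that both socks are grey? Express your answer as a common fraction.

From Box A: P(both grey) = (8/16)(7/15) = 7/30.
From Box B: P(both grey) = (7/10)(6/9) = 7/15.
Total probability = (6/7)(7/30) + (1/7)(7/15) = 4/15.

4/15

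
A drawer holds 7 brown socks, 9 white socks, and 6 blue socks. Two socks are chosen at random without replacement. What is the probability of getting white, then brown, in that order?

Multiply the probability of each draw given the previous ones:
P = 9/22 × 7/21 = 63/462 = 3/22.

3/22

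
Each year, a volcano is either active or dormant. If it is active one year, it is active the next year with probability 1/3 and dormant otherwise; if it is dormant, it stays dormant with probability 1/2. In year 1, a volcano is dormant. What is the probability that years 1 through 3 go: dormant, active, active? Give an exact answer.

1/6

Year 1 is given. For each transition, use the conditional probability from the current state:
P(active | dormant) = 1/2; P(active | active) = 1/3.
P = 1/2 × 1/3 = 1/6.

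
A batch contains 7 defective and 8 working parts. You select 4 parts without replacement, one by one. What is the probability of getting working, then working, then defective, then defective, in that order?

14/195

Chain rule:
P = 8/15 × 7/14 × 7/13 × 6/12 = 2352/32760 = 14/195.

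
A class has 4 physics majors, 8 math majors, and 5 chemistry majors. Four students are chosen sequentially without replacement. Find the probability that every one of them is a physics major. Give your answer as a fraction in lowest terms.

1/2380

P = 4/17 × 3/16 × 2/15 × 1/14 = 24/57120 = 1/2380.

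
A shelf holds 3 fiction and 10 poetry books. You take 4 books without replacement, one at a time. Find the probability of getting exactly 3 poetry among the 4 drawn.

72/143

One ordering (poetry drawn first) has probability 10/13 × 9/12 × 8/11 × 3/10 = 2160/17160 = 18/143.
There are C(4,3) = 4 such orderings, each equally likely, so P = 4 × 18/143 = 72/143.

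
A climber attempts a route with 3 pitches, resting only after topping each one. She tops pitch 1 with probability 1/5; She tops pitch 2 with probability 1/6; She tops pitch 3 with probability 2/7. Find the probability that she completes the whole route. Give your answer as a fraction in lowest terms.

1/105

The events are sequential, so multiply the conditional probabilities:
P = 1/5 × 1/6 × 2/7 = 2/210 = 1/105.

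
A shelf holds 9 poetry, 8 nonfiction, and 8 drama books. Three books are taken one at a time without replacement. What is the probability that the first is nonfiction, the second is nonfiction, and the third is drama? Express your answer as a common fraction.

Each draw changes the counts, so multiply the conditional probabilities along the sequence:
P = 8/25 × 7/24 × 8/23 = 448/13800 = 56/1725.

56/1725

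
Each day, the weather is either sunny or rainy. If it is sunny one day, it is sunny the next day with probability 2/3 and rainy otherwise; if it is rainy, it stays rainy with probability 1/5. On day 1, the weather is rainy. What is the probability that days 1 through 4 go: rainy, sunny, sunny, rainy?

8/45

Day 1 is given. For each transition, use the conditional probability from the current state:
P(sunny | rainy) = 4/5; P(sunny | sunny) = 2/3; P(rainy | sunny) = 1/3.
P = 4/5 × 2/3 × 1/3 = 8/45.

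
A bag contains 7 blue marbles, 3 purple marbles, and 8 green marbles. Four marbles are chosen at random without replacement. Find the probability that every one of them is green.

7/306

P(every draw is green) = 8/18 × 7/17 × 6/16 × 5/15 = 1680/73440 = 7/306.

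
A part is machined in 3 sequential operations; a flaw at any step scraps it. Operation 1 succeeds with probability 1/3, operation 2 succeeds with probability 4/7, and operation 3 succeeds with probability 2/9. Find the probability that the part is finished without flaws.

8/189

Each stage is reached only if all earlier stages succeed, so
P = 1/3 × 4/7 × 2/9 = 8/189.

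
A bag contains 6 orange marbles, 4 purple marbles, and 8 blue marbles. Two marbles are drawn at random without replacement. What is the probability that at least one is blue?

12/17

P(no blue) = 10/18 × 9/17 = 90/306 = 5/17.
P(at least one) = 1 − 5/17 = 12/17.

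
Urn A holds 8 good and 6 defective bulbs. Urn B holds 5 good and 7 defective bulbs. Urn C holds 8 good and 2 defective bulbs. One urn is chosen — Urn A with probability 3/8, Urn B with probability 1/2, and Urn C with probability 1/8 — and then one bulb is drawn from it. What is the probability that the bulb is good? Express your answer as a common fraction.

439/840

From Urn A: P(good) = 8/14.
From Urn B: P(good) = 5/12.
From Urn C: P(good) = 8/10.
Total probability = (3/8)(8/14) + (1/2)(5/12) + (1/8)(8/10) = 439/840.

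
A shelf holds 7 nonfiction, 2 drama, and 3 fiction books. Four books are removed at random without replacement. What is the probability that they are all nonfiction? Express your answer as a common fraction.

P = 7/12 × 6/11 × 5/10 × 4/9 = 840/11880 = 7/99.

7/99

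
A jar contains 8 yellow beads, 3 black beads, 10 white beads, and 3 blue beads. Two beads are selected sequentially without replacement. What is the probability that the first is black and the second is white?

5/92

Each draw changes the counts, so multiply the conditional probabilities along the sequence:
P = 3/24 × 10/23 = 30/552 = 5/92.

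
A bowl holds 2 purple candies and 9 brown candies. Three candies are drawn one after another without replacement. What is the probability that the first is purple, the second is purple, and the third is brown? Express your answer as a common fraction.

Each draw changes the counts, so multiply the conditional probabilities along the sequence:
P = 2/11 × 1/10 × 9/9 = 18/990 = 1/55.

1/55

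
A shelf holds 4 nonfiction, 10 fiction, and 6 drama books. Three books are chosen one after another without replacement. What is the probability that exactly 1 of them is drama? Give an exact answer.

91/190

One ordering (drama drawn first) has probability 6/20 × 14/19 × 13/18 = 1092/6840 = 91/570.
There are C(3,1) = 3 such orderings, each equally likely, so P = 3 × 91/570 = 91/190.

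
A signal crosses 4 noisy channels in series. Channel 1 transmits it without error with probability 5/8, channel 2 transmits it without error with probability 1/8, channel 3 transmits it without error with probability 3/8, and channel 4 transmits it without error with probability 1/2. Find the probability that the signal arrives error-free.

The events are sequential, so multiply the conditional probabilities:
P = 5/8 × 1/8 × 3/8 × 1/2 = 15/1024.

15/1024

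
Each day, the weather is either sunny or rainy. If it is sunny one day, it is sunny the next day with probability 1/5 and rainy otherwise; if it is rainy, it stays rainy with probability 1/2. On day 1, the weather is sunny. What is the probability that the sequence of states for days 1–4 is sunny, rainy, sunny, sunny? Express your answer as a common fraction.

2/25

Day 1 is given. For each transition, use the conditional probability from the current state:
P(rainy | sunny) = 4/5; P(sunny | rainy) = 1/2; P(sunny | sunny) = 1/5.
P = 4/5 × 1/2 × 1/5 = 4/50 = 2/25.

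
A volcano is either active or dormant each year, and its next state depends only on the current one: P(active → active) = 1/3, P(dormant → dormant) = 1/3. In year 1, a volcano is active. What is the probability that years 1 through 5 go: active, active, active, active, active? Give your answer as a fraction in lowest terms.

Year 1 is given. For each transition, use the conditional probability from the current state:
P(active | active) = 1/3; P(active | active) = 1/3; P(active | active) = 1/3; P(active | active) = 1/3.
P = 1/3 × 1/3 × 1/3 × 1/3 = 1/81.

1/81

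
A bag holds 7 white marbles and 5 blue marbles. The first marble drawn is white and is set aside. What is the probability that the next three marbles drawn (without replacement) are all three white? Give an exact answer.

4/33

After the first draw, 6 of the remaining 11 marbles are white.
P = 6/11 × 5/10 × 4/9 = 120/990 = 4/33.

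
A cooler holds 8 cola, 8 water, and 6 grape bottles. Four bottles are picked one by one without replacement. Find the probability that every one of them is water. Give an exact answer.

P(every draw is water) = 8/22 × 7/21 × 6/20 × 5/19 = 1680/175560 = 2/209.

2/209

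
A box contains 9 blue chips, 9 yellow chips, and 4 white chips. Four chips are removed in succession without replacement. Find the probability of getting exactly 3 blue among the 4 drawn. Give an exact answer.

156/1045

One ordering (blue drawn first) has probability 9/22 × 8/21 × 7/20 × 13/19 = 6552/175560 = 39/1045.
There are C(4,3) = 4 such orderings, each equally likely, so P = 4 × 39/1045 = 156/1045.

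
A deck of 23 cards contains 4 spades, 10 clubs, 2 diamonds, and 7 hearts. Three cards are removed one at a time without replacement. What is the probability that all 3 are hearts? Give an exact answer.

P = 7/23 × 6/22 × 5/21 = 210/10626 = 5/253.

5/253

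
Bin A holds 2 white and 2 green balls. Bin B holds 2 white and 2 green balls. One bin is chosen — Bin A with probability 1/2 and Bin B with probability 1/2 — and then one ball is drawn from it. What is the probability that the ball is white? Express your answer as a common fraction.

1/2

From Bin A: P(white) = 2/4.
From Bin B: P(white) = 2/4.
Total probability = (1/2)(2/4) + (1/2)(2/4) = 1/2.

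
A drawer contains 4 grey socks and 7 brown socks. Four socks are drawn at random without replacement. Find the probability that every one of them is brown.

7/66

P = 7/11 × 6/10 × 5/9 × 4/8 = 840/7920 = 7/66.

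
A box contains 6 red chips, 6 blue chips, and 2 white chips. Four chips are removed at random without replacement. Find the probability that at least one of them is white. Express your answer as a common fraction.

46/91

P(no white) = 12/14 × 11/13 × 10/12 × 9/11 = 11880/24024 = 45/91.
P(at least one) = 1 − 45/91 = 46/91.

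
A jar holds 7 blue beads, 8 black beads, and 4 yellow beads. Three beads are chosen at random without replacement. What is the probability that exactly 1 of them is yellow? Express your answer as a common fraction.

One ordering (yellow drawn first) has probability 4/19 × 15/18 × 14/17 = 840/5814 = 140/969.
There are C(3,1) = 3 such orderings, each equally likely, so P = 3 × 140/969 = 140/323.

140/323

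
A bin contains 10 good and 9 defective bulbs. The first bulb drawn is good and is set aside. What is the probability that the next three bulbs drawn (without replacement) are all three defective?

7/68

With the first bulb removed, 9 defective remain out of 18.
P = 9/18 × 8/17 × 7/16 = 504/4896 = 7/68.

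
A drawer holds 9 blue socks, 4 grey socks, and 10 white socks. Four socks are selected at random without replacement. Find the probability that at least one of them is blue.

P(no blue) = 14/23 × 13/22 × 12/21 × 11/20 = 24024/212520 = 13/115.
P(at least one) = 1 − 13/115 = 102/115.

102/115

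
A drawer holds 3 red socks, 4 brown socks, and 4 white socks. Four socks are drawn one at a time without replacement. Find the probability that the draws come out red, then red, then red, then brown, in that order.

1/330

Multiply the probability of each draw given the previous ones:
P = 3/11 × 2/10 × 1/9 × 4/8 = 24/7920 = 1/330.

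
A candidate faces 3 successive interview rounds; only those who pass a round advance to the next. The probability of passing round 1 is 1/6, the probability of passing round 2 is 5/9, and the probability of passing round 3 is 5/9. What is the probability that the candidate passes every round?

25/486

Multiplying along the chain,
P = 1/6 × 5/9 × 5/9 = 25/486.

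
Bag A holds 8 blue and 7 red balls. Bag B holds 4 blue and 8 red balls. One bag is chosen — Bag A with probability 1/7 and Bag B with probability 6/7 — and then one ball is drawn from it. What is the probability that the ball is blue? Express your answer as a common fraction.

From Bag A: P(blue) = 8/15.
From Bag B: P(blue) = 4/12.
Total probability = (1/7)(8/15) + (6/7)(4/12) = 38/105.

38/105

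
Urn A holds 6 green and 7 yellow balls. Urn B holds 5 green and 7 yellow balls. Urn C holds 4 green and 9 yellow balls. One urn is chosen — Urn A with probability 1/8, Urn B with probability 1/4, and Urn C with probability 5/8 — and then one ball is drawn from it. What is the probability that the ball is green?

From Urn A: P(green) = 6/13.
From Urn B: P(green) = 5/12.
From Urn C: P(green) = 4/13.
Total probability = (1/8)(6/13) + (1/4)(5/12) + (5/8)(4/13) = 17/48.

17/48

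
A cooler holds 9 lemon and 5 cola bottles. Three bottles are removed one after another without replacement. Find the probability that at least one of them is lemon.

177/182

P(no lemon) = 5/14 × 4/13 × 3/12 = 60/2184 = 5/182.
P(at least one) = 1 − 5/182 = 177/182.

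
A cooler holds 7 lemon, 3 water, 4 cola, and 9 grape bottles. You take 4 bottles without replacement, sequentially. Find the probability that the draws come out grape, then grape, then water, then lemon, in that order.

Each draw changes the counts, so multiply the conditional probabilities along the sequence:
P = 9/23 × 8/22 × 3/21 × 7/20 = 1512/212520 = 9/1265.

9/1265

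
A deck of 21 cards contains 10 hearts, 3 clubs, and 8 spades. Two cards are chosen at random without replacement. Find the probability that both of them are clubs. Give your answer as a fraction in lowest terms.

P = 3/21 × 2/20 = 6/420 = 1/70.

1/70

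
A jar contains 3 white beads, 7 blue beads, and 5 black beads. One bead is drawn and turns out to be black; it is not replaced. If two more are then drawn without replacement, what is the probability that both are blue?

With the first bead removed, 7 blue remain out of 14.
P = 7/14 × 6/13 = 42/182 = 3/13.

3/13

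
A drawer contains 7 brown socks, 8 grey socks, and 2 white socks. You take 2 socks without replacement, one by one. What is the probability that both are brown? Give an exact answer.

21/136

P = 7/17 × 6/16 = 42/272 = 21/136.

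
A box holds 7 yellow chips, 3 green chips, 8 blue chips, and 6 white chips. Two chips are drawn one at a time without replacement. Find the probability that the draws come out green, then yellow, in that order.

7/184

Each draw changes the counts, so multiply the conditional probabilities along the sequence:
P = 3/24 × 7/23 = 21/552 = 7/184.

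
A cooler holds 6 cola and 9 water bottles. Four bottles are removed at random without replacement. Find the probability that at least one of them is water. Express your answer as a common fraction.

P(no water) = 6/15 × 5/14 × 4/13 × 3/12 = 360/32760 = 1/91.
P(at least one) = 1 − 1/91 = 90/91.

90/91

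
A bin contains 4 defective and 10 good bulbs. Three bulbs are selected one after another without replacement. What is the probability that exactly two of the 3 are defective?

15/91

One ordering (defective drawn first) has probability 4/14 × 3/13 × 10/12 = 120/2184 = 5/91.
There are C(3,2) = 3 such orderings, each equally likely, so P = 3 × 5/91 = 15/91.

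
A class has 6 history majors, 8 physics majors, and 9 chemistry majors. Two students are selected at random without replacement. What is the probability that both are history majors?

15/253

P(every draw is a history major) = 6/23 × 5/22 = 30/506 = 15/253.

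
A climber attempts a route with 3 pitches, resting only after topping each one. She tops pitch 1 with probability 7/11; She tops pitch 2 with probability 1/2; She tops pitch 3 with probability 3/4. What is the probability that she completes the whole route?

The events are sequential, so multiply the conditional probabilities:
P = 7/11 × 1/2 × 3/4 = 21/88.

21/88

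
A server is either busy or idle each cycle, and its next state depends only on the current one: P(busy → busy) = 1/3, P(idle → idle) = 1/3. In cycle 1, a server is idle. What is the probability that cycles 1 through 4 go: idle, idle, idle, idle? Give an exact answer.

1/27

Cycle 1 is given. For each transition, use the conditional probability from the current state:
P(idle | idle) = 1/3; P(idle | idle) = 1/3; P(idle | idle) = 1/3.
P = 1/3 × 1/3 × 1/3 = 1/27.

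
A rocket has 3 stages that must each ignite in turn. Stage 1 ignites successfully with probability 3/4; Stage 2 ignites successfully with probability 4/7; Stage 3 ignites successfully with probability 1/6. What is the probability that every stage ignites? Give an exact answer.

Multiplying along the chain,
P = 3/4 × 4/7 × 1/6 = 12/168 = 1/14.

1/14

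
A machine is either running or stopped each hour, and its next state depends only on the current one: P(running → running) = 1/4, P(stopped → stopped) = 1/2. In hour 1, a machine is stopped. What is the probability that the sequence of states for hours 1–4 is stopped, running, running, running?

Hour 1 is given. For each transition, use the conditional probability from the current state:
P(running | stopped) = 1/2; P(running | running) = 1/4; P(running | running) = 1/4.
P = 1/2 × 1/4 × 1/4 = 1/32.

1/32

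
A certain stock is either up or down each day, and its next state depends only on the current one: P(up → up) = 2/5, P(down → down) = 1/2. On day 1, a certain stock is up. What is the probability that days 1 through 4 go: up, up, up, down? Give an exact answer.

Day 1 is given. For each transition, use the conditional probability from the current state:
P(up | up) = 2/5; P(up | up) = 2/5; P(down | up) = 3/5.
P = 2/5 × 2/5 × 3/5 = 12/125.

12/125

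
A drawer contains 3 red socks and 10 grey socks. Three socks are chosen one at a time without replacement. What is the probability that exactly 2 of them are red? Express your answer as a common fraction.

15/143

One ordering (red drawn first) has probability 3/13 × 2/12 × 10/11 = 60/1716 = 5/143.
There are C(3,2) = 3 such orderings, each equally likely, so P = 3 × 5/143 = 15/143.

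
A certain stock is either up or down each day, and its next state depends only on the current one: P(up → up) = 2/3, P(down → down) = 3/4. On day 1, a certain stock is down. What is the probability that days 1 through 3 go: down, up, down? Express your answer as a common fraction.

Day 1 is given. For each transition, use the conditional probability from the current state:
P(up | down) = 1/4; P(down | up) = 1/3.
P = 1/4 × 1/3 = 1/12.

1/12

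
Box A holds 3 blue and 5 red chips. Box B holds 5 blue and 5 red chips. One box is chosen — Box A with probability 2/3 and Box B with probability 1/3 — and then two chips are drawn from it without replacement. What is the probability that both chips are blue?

55/378

From Box A: P(both blue) = (3/8)(2/7) = 3/28.
From Box B: P(both blue) = (5/10)(4/9) = 2/9.
Total probability = (2/3)(3/28) + (1/3)(2/9) = 55/378.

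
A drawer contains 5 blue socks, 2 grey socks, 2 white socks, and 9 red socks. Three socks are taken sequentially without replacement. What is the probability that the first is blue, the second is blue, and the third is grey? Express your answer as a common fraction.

Multiply the probability of each draw given the previous ones:
P = 5/18 × 4/17 × 2/16 = 40/4896 = 5/612.

5/612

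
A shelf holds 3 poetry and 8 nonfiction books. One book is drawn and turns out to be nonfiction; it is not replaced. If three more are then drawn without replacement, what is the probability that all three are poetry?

1/120

With the first book removed, 3 poetry remain out of 10.
P = 3/10 × 2/9 × 1/8 = 6/720 = 1/120.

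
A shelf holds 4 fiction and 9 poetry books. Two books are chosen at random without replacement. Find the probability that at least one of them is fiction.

P(no fiction) = 9/13 × 8/12 = 72/156 = 6/13.
P(at least one) = 1 − 6/13 = 7/13.

7/13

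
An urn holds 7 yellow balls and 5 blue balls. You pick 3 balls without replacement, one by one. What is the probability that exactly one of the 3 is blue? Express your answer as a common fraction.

21/44

One ordering (blue drawn first) has probability 5/12 × 7/11 × 6/10 = 210/1320 = 7/44.
There are C(3,1) = 3 such orderings, each equally likely, so P = 3 × 7/44 = 21/44.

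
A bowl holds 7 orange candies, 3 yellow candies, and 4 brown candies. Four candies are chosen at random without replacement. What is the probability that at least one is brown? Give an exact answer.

P(no brown) = 10/14 × 9/13 × 8/12 × 7/11 = 5040/24024 = 30/143.
P(at least one) = 1 − 30/143 = 113/143.

113/143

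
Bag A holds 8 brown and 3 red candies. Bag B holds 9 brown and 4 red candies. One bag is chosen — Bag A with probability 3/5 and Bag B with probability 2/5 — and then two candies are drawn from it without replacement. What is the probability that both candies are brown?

From Bag A: P(both brown) = (8/11)(7/10) = 28/55.
From Bag B: P(both brown) = (9/13)(8/12) = 6/13.
Total probability = (3/5)(28/55) + (2/5)(6/13) = 1752/3575.

1752/3575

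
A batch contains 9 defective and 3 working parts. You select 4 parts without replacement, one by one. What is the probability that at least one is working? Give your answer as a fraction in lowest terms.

P(no working) = 9/12 × 8/11 × 7/10 × 6/9 = 3024/11880 = 14/55.
P(at least one) = 1 − 14/55 = 41/55.

41/55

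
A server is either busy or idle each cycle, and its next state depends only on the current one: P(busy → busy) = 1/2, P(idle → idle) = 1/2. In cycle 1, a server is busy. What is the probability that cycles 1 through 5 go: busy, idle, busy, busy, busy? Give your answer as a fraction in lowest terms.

Cycle 1 is given. For each transition, use the conditional probability from the current state:
P(idle | busy) = 1/2; P(busy | idle) = 1/2; P(busy | busy) = 1/2; P(busy | busy) = 1/2.
P = 1/2 × 1/2 × 1/2 × 1/2 = 1/16.

1/16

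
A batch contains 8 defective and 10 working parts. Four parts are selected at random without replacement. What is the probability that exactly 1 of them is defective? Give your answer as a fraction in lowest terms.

16/51

One ordering (defective drawn first) has probability 8/18 × 10/17 × 9/16 × 8/15 = 5760/73440 = 4/51.
There are C(4,1) = 4 such orderings, each equally likely, so P = 4 × 4/51 = 16/51.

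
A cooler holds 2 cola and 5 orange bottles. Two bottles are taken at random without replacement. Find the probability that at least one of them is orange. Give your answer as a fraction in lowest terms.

20/21

P(no orange) = 2/7 × 1/6 = 2/42 = 1/21.
P(at least one) = 1 − 1/21 = 20/21.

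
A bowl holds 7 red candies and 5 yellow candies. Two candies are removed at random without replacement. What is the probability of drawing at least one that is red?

28/33

P(no red) = 5/12 × 4/11 = 20/132 = 5/33.
P(at least one) = 1 − 5/33 = 28/33.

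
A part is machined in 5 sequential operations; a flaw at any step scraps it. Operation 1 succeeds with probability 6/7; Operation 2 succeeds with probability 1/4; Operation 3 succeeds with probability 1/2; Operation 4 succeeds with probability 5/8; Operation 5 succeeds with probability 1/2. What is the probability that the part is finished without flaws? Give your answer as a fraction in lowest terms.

15/448

Multiplying along the chain,
P = 6/7 × 1/4 × 1/2 × 5/8 × 1/2 = 30/896 = 15/448.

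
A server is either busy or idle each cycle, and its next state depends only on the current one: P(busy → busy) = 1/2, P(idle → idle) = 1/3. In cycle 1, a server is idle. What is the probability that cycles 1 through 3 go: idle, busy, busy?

1/3

Cycle 1 is given. For each transition, use the conditional probability from the current state:
P(busy | idle) = 2/3; P(busy | busy) = 1/2.
P = 2/3 × 1/2 = 2/6 = 1/3.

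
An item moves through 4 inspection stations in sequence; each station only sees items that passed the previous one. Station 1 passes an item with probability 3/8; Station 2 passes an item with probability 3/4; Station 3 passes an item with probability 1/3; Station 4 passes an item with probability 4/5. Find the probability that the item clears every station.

3/40

The events are sequential, so multiply the conditional probabilities:
P = 3/8 × 3/4 × 1/3 × 4/5 = 36/480 = 3/40.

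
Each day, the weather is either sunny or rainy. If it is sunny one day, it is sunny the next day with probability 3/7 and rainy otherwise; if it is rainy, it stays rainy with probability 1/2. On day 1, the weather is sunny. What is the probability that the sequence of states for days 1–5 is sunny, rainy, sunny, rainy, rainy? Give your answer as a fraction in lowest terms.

Day 1 is given. For each transition, use the conditional probability from the current state:
P(rainy | sunny) = 4/7; P(sunny | rainy) = 1/2; P(rainy | sunny) = 4/7; P(rainy | rainy) = 1/2.
P = 4/7 × 1/2 × 4/7 × 1/2 = 16/196 = 4/49.

4/49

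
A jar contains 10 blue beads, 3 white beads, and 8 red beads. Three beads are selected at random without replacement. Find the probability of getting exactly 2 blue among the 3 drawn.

One ordering (blue drawn first) has probability 10/21 × 9/20 × 11/19 = 990/7980 = 33/266.
There are C(3,2) = 3 such orderings, each equally likely, so P = 3 × 33/266 = 99/266.

99/266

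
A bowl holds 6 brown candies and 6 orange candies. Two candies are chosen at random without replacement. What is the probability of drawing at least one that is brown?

P(no brown) = 6/12 × 5/11 = 30/132 = 5/22.
P(at least one) = 1 − 5/22 = 17/22.

17/22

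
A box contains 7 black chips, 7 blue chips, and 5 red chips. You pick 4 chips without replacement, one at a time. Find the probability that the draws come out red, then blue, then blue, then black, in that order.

Multiply the probability of each draw given the previous ones:
P = 5/19 × 7/18 × 6/17 × 7/16 = 1470/93024 = 245/15504.

245/15504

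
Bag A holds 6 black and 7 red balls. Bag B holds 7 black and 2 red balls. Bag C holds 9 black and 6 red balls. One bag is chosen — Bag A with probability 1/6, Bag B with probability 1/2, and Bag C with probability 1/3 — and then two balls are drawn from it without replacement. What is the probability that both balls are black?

From Bag A: P(both black) = (6/13)(5/12) = 5/26.
From Bag B: P(both black) = (7/9)(6/8) = 7/12.
From Bag C: P(both black) = (9/15)(8/14) = 12/35.
Total probability = (1/6)(5/26) + (1/2)(7/12) + (1/3)(12/35) = 4783/10920.

4783/10920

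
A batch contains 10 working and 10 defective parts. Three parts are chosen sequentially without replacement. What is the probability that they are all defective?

2/19

P(all defective) = 10/20 × 9/19 × 8/18 = 720/6840 = 2/19.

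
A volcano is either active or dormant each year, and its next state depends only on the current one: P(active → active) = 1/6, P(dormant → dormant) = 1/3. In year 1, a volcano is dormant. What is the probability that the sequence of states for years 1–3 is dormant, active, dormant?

Year 1 is given. For each transition, use the conditional probability from the current state:
P(active | dormant) = 2/3; P(dormant | active) = 5/6.
P = 2/3 × 5/6 = 10/18 = 5/9.

5/9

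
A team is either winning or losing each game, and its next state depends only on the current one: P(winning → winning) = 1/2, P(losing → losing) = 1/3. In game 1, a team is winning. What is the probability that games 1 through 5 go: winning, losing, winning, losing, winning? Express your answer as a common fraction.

1/9

Game 1 is given. For each transition, use the conditional probability from the current state:
P(losing | winning) = 1/2; P(winning | losing) = 2/3; P(losing | winning) = 1/2; P(winning | losing) = 2/3.
P = 1/2 × 2/3 × 1/2 × 2/3 = 4/36 = 1/9.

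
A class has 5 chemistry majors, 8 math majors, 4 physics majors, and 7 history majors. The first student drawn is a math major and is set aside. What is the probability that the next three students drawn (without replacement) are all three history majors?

5/253

With the first student removed, 7 history majors remain out of 23.
P = 7/23 × 6/22 × 5/21 = 210/10626 = 5/253.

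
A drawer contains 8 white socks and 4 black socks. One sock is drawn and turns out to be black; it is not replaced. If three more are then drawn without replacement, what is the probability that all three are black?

With the first sock removed, 3 black remain out of 11.
P = 3/11 × 2/10 × 1/9 = 6/990 = 1/165.

1/165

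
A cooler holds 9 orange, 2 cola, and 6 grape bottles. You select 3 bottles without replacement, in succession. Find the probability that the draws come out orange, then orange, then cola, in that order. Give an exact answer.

3/85

Each draw changes the counts, so multiply the conditional probabilities along the sequence:
P = 9/17 × 8/16 × 2/15 = 144/4080 = 3/85.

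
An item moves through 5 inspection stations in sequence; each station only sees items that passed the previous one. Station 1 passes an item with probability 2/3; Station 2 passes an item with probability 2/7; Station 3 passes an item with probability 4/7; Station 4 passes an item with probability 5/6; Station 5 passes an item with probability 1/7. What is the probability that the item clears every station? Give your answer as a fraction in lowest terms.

40/3087

Multiplying along the chain,
P = 2/3 × 2/7 × 4/7 × 5/6 × 1/7 = 80/6174 = 40/3087.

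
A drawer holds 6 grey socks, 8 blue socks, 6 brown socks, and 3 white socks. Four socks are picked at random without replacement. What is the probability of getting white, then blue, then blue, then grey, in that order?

Chain rule:
P = 3/23 × 8/22 × 7/21 × 6/20 = 1008/212520 = 6/1265.

6/1265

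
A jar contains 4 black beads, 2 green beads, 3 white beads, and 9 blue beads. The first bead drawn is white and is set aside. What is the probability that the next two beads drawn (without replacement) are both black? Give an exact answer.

With the first bead removed, 4 black remain out of 17.
P = 4/17 × 3/16 = 12/272 = 3/68.

3/68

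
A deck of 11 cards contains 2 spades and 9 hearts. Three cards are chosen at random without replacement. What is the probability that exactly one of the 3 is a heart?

One ordering (a heart drawn first) has probability 9/11 × 2/10 × 1/9 = 18/990 = 1/55.
There are C(3,1) = 3 such orderings, each equally likely, so P = 3 × 1/55 = 3/55.

3/55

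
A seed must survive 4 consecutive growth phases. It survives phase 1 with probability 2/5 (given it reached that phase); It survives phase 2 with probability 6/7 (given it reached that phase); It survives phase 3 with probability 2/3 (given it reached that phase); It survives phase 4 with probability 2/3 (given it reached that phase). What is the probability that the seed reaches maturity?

The events are sequential, so multiply the conditional probabilities:
P = 2/5 × 6/7 × 2/3 × 2/3 = 48/315 = 16/105.

16/105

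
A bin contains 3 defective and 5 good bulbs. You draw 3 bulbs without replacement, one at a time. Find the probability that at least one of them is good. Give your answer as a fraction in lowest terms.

P(no good) = 3/8 × 2/7 × 1/6 = 6/336 = 1/56.
P(at least one) = 1 − 1/56 = 55/56.

55/56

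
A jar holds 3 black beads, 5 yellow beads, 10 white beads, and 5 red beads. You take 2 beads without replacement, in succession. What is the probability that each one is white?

45/253

P(every draw is white) = 10/23 × 9/22 = 90/506 = 45/253.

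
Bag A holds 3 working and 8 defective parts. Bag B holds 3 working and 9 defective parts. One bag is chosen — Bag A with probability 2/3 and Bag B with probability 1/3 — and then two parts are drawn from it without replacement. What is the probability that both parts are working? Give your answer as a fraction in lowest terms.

From Bag A: P(both working) = (3/11)(2/10) = 3/55.
From Bag B: P(both working) = (3/12)(2/11) = 1/22.
Total probability = (2/3)(3/55) + (1/3)(1/22) = 17/330.

17/330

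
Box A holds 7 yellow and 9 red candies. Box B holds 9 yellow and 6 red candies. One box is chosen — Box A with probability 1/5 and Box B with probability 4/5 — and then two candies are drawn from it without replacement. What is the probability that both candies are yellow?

From Box A: P(both yellow) = (7/16)(6/15) = 7/40.
From Box B: P(both yellow) = (9/15)(8/14) = 12/35.
Total probability = (1/5)(7/40) + (4/5)(12/35) = 433/1400.

433/1400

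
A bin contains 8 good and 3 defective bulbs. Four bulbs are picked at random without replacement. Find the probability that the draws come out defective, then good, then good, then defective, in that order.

Multiply the probability of each draw given the previous ones:
P = 3/11 × 8/10 × 7/9 × 2/8 = 336/7920 = 7/165.

7/165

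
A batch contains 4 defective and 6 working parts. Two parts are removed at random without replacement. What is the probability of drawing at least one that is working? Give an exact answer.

P(no working) = 4/10 × 3/9 = 12/90 = 2/15.
P(at least one) = 1 − 2/15 = 13/15.

13/15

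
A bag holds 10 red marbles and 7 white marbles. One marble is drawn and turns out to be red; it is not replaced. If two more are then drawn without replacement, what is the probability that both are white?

7/40

With the first marble removed, 7 white remain out of 16.
P = 7/16 × 6/15 = 42/240 = 7/40.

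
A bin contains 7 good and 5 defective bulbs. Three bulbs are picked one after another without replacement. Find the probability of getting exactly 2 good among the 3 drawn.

21/44

One ordering (good drawn first) has probability 7/12 × 6/11 × 5/10 = 210/1320 = 7/44.
There are C(3,2) = 3 such orderings, each equally likely, so P = 3 × 7/44 = 21/44.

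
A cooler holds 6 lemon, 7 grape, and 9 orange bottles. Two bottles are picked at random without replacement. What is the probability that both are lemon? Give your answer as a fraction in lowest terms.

P(every draw is lemon) = 6/22 × 5/21 = 30/462 = 5/77.

5/77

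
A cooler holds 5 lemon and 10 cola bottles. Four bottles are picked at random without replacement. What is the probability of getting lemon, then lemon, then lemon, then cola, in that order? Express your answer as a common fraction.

Each draw changes the counts, so multiply the conditional probabilities along the sequence:
P = 5/15 × 4/14 × 3/13 × 10/12 = 600/32760 = 5/273.

5/273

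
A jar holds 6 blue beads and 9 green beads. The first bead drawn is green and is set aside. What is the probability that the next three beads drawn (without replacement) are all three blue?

After the first draw, 6 of the remaining 14 beads are blue.
P = 6/14 × 5/13 × 4/12 = 120/2184 = 5/91.

5/91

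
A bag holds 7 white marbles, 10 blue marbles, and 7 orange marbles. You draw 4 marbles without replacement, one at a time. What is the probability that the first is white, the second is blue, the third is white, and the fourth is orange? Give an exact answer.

35/3036

Each draw changes the counts, so multiply the conditional probabilities along the sequence:
P = 7/24 × 10/23 × 6/22 × 7/21 = 2940/255024 = 35/3036.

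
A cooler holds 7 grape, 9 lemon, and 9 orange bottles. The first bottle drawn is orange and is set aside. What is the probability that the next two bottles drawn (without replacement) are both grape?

7/92

With the first bottle removed, 7 grape remain out of 24.
P = 7/24 × 6/23 = 42/552 = 7/92.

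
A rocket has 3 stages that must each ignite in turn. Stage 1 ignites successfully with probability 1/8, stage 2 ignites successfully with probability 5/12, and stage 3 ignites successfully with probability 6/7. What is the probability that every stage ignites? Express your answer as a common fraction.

5/112

Multiplying along the chain,
P = 1/8 × 5/12 × 6/7 = 30/672 = 5/112.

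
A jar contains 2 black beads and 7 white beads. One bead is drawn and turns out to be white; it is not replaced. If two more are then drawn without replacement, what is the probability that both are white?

15/28

After the first draw, 6 of the remaining 8 beads are white.
P = 6/8 × 5/7 = 30/56 = 15/28.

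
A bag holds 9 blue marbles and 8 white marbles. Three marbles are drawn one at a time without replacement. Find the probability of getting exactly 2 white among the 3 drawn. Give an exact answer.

One ordering (white drawn first) has probability 8/17 × 7/16 × 9/15 = 504/4080 = 21/170.
There are C(3,2) = 3 such orderings, each equally likely, so P = 3 × 21/170 = 63/170.

63/170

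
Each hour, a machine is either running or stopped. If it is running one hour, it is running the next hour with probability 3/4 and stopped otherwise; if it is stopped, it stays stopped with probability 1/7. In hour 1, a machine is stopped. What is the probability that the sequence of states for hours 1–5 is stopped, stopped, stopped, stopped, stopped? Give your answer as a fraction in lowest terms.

Hour 1 is given. For each transition, use the conditional probability from the current state:
P(stopped | stopped) = 1/7; P(stopped | stopped) = 1/7; P(stopped | stopped) = 1/7; P(stopped | stopped) = 1/7.
P = 1/7 × 1/7 × 1/7 × 1/7 = 1/2401.

1/2401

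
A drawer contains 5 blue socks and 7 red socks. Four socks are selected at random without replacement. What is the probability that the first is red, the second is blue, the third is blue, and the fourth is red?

Each draw changes the counts, so multiply the conditional probabilities along the sequence:
P = 7/12 × 5/11 × 4/10 × 6/9 = 840/11880 = 7/99.

7/99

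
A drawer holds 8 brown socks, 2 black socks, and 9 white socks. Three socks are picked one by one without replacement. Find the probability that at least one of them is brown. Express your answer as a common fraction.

P(no brown) = 11/19 × 10/18 × 9/17 = 990/5814 = 55/323.
P(at least one) = 1 − 55/323 = 268/323.

268/323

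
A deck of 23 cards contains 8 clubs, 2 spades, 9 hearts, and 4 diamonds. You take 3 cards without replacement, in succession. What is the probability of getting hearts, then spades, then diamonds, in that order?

Multiply the probability of each draw given the previous ones:
P = 9/23 × 2/22 × 4/21 = 72/10626 = 12/1771.

12/1771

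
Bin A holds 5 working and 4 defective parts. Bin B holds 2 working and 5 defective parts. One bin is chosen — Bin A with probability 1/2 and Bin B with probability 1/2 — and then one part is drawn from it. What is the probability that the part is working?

From Bin A: P(working) = 5/9.
From Bin B: P(working) = 2/7.
Total probability = (1/2)(5/9) + (1/2)(2/7) = 53/126.

53/126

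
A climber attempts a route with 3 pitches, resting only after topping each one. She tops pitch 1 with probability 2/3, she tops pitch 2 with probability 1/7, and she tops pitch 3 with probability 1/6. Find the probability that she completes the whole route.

1/63

Multiplying along the chain,
P = 2/3 × 1/7 × 1/6 = 2/126 = 1/63.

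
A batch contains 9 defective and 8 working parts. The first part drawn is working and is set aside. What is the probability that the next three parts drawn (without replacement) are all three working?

1/16

With the first part removed, 7 working remain out of 16.
P = 7/16 × 6/15 × 5/14 = 210/3360 = 1/16.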